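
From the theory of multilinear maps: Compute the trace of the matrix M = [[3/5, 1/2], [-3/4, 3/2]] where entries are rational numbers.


The trace is the sum of diagonal entries.
Diagonal: M[1,1] = 3/5, M[2,2] = 3/2
Tr(M) = 3/5 + 3/2
Computing step by step:
After adding M[1,1]: 3/5
After adding M[2,2]: 21/10
Tr(M) = 21/10

21/10


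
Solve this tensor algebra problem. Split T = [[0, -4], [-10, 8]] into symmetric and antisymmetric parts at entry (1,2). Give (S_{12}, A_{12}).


T_{12} = -4
T_{21} = -10
S_{12} = (-4 + -10)/2 = -14/2 = -7
A_{12} = (-4 - -10)/2 = 6/2 = 3
Check: S + A = -7 + 3 = -4 = T_{12}.

(-7, 3)


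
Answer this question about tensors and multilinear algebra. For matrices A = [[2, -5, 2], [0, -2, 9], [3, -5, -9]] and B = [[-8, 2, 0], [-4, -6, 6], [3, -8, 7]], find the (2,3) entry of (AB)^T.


(AB)^T_{ij} = (AB)_{ji} = sum_k A_{jk} B_{ki}.
For i=2, j=3 we need (AB)_{32}:
A_{31} * B_{12} = 3 * 2 = 6
A_{32} * B_{22} = -5 * -6 = 30
A_{33} * B_{32} = -9 * -8 = 72
Sum = 6 + 30 + 72 = 108

108


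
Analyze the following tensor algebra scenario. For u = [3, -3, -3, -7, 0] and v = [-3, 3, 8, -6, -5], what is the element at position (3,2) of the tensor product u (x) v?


The outer product entry T_{ij} = u_i * v_j.
We need i=3, j=2.
u_3 = -3, v_2 = 3
T_{3,2} = -3 * 3 = -9

-9


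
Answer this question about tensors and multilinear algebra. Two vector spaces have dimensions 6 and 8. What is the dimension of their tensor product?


The dimension of a tensor product is the product of dimensions.
dim(V) = 6, dim(W) = 8
dim(V (x) W) = 6 * 8 = 48

48


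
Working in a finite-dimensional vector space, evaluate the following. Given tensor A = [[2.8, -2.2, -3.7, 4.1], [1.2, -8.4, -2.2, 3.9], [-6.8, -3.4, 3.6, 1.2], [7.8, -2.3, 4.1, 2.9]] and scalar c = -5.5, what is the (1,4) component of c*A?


Scalar multiplication: (cA)_{ij} = c * A_{ij}.
c = -5.5
A_{14} = 4.1
(cA)_{14} = -5.5 * 4.1 = -22.55

-22.55


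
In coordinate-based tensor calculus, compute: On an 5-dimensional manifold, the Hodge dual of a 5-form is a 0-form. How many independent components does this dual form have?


The Hodge dual of a p-form on an n-dimensional manifold is an (n-p)-form.
n = 5, p = 5, so dual degree = 5 - 5 = 0
The number of components is C(n, n-p) = C(5, 0) = 1

1


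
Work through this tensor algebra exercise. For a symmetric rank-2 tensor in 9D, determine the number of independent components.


A symmetric rank-2 tensor in d dimensions has d(d+1)/2 independent components.
d = 9
d(d+1)/2 = 9 * 10 / 2 = 90 / 2 = 45

45


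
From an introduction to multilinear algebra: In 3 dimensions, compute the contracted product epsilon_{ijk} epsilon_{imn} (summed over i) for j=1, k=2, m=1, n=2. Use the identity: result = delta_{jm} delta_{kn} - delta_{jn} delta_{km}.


Using the identity: epsilon_{ijk} epsilon_{imn} = delta_{jm} delta_{kn} - delta_{jn} delta_{km}.
delta_{11} = 1
delta_{22} = 1
delta_{12} = 0
delta_{21} = 0
Result = 1 * 1 - 0 * 0 = 1 - 0 = 1

1


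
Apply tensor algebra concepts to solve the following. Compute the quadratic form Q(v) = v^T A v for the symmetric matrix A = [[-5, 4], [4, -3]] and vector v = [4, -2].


First compute Av:
(Av)_1 = -5*4 + 4*-2 = -28
(Av)_2 = 4*4 + -3*-2 = 22
Av = [-28, 22]
Then v^T (Av) = 4*-28 + -2*22
= -112 + -44 = -156

-156


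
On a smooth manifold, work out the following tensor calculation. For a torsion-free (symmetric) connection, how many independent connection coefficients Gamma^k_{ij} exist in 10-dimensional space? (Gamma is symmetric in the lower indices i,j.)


Christoffel symbols Gamma^k_{ij} are symmetric in i,j, so there are d * d(d+1)/2 independent symbols.
d = 10
d(d+1)/2 = 10 * 11 / 2 = 55
Total = 10 * 55 = 550

550


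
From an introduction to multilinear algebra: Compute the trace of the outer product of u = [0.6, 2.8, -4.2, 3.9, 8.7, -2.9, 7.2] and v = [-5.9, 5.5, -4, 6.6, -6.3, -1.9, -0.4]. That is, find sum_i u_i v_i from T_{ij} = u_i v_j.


The outer product gives T_{ij} = u_i v_j.
The trace (contraction) is Tr(T) = sum_i T_{ii} = sum_i u_i v_i.
Diagonal entries:
T_{11} = u_1 * v_1 = 0.6 * -5.9 = -3.54
T_{22} = u_2 * v_2 = 2.8 * 5.5 = 15.4
T_{33} = u_3 * v_3 = -4.2 * -4 = 16.8
T_{44} = u_4 * v_4 = 3.9 * 6.6 = 25.74
T_{55} = u_5 * v_5 = 8.7 * -6.3 = -54.81
T_{66} = u_6 * v_6 = -2.9 * -1.9 = 5.51
T_{77} = u_7 * v_7 = 7.2 * -0.4 = -2.88
Tr(T) = -3.54 + 15.4 + 16.8 + 25.74 + -54.81 + 5.51 + -2.88 = 2.22

2.22


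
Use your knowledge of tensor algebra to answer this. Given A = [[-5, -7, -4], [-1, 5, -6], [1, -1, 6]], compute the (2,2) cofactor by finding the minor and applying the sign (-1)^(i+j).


To find cofactor C_{22}, delete row 2 and column 2.
The resulting 2x2 submatrix is: [[-5, -4], [1, 6]]
Minor M_{22} = -5*6 - -4*1
  = -30 - -4 = -26
Sign = (-1)^(2+2) = (-1)^4 = 1
Cofactor C_{22} = 1 * -26 = -26

-26


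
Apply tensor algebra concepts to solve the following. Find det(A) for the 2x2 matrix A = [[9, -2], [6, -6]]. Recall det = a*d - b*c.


For a 2x2 matrix [[a, b], [c, d]], det = a*d - b*c.
a = 9, b = -2, c = 6, d = -6
a*d = 9 * -6 = -54
b*c = -2 * 6 = -12
det = -54 - -12 = -42

-42


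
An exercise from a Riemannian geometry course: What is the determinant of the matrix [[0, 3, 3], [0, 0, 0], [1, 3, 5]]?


Expanding along the first row, det(A) = a11*M_11 - a12*M_12 + a13*M_13, where M_1j is the (1,j) minor.
Minor M_11 = 0*5 - 0*3 = 0
Minor M_12 = 0*5 - 0*1 = 0
Minor M_13 = 0*3 - 0*1 = 0
det = 0*(0) - 3*(0) + 3*(0)
    = 0 - 0 + 0
    = 0

0


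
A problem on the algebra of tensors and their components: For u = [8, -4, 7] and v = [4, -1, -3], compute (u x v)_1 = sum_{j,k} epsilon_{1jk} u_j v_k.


(u x v)_1 = sum_{j,k} epsilon_{1jk} u_j v_k. Only permutations of (1,2,3) contribute; the two non-zero terms are:
eps_{123} u_2 v_3 = 1 * -4 * -3 = 12
eps_{132} u_3 v_2 = -1 * 7 * -1 = 7
(u x v)_1 = 19

19


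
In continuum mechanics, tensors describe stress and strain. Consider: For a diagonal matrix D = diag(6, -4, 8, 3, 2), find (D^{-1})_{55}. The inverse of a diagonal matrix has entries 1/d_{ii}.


For a diagonal matrix, the inverse has entries (D^{-1})_{ii} = 1/d_{ii}.
The diagonal entries are: d_{11} = 6, d_{22} = -4, d_{33} = 8, d_{44} = 3, d_{55} = 2
We need (D^{-1})_{55} = 1/d_{55} = 1/2 = 1/2

1/2


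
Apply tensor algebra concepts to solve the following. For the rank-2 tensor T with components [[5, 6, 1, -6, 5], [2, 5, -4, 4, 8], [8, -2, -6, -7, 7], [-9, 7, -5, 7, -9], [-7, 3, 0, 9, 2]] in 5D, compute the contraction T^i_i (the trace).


The contraction (trace) of a rank-2 tensor is the sum of its diagonal elements.
Diagonal entries: A[1,1] = 5, A[2,2] = 5, A[3,3] = -6, A[4,4] = 7, A[5,5] = 2
Tr(A) = 5 + 5 + -6 + 7 + 2 = 13

13


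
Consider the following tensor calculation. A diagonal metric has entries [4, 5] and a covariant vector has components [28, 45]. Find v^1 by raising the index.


To raise an index with a diagonal metric: v^i = v_i / g_{ii}.
For index 1: v_1 = 28, g_{11} = 4
v^1 = 28 / 4 = 7

7


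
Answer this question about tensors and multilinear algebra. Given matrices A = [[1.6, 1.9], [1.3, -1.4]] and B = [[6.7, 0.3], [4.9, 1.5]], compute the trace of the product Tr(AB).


Tr(AB) = sum_i (AB)_{ii} where (AB)_{ii} = sum_k A_{ik} B_{ki}.
(AB)_{11} = 1.6*6.7 + 1.9*4.9 = 20.03
(AB)_{22} = 1.3*0.3 + -1.4*1.5 = -1.71
Tr(AB) = 20.03 + -1.71 = 18.32

18.32


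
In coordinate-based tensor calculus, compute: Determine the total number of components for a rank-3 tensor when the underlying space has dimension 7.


The number of components of a rank-r tensor in d dimensions is d^r.
Here d = 7 and r = 3.
7^3 = 343

343


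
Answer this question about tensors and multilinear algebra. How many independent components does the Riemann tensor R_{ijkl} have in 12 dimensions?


The Riemann tensor in d dimensions has d^2(d^2 - 1)/12 independent components.
d = 12, so d^2 = 144
d^2 - 1 = 143
d^2(d^2 - 1) = 144 * 143 = 20592
Divide by 12: 20592 / 12 = 1716

1716


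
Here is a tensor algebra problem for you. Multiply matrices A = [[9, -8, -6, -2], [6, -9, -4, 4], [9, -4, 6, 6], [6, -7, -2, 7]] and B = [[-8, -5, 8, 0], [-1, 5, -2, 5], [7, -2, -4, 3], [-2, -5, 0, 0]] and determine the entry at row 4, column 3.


(AB)_{ij} = sum_k A_{ik} B_{kj}.
For i=4, j=3:
A_{41} * B_{13} = 6 * 8 = 48
A_{42} * B_{23} = -7 * -2 = 14
A_{43} * B_{33} = -2 * -4 = 8
A_{44} * B_{43} = 7 * 0 = 0
Sum = 48 + 14 + 8 + 0 = 70

70


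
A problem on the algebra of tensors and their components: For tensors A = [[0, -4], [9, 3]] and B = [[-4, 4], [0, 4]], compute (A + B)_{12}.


Tensor addition is component-wise: (A + B)_{ij} = A_{ij} + B_{ij}.
A_{12} = -4
B_{12} = 4
(A + B)_{12} = -4 + 4 = 0

0


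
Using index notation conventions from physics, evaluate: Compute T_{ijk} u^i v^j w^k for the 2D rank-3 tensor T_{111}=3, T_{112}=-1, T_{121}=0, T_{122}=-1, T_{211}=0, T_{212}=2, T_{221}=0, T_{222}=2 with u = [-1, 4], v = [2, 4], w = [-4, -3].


S = sum over i,j,k of T_{ijk} u_i v_j w_k. Expanding all 8 terms:
T_{111}*u_1*v_1*w_1 = 3*-1*2*-4 = 24  (running total: 24)
T_{112}*u_1*v_1*w_2 = -1*-1*2*-3 = -6  (running total: 18)
T_{121}*u_1*v_2*w_1 = 0*-1*4*-4 = 0  (running total: 18)
T_{122}*u_1*v_2*w_2 = -1*-1*4*-3 = -12  (running total: 6)
T_{211}*u_2*v_1*w_1 = 0*4*2*-4 = 0  (running total: 6)
T_{212}*u_2*v_1*w_2 = 2*4*2*-3 = -48  (running total: -42)
T_{221}*u_2*v_2*w_1 = 0*4*4*-4 = 0  (running total: -42)
T_{222}*u_2*v_2*w_2 = 2*4*4*-3 = -96  (running total: -138)
S = -138

-138


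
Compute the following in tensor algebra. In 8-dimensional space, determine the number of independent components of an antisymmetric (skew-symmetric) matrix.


An antisymmetric rank-2 tensor satisfies A_{ij} = -A_{ji}, so diagonal entries are zero.
The independent components are the upper-triangular entries: C(n, 2) = n(n-1)/2.
n = 8
C(8, 2) = 8 * 7 / 2 = 56 / 2 = 28

28


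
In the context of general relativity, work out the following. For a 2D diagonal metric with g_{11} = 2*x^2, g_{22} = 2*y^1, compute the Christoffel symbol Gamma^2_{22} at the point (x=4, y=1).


For a diagonal metric, Gamma^k_{ij} = (1/2) g^{kk} (dg_{ik}/dx_j + dg_{jk}/dx_i - dg_{ij}/dx_k).
The metric is diagonal, so g_{ab} = 0 for a != b.
At the given point: g_{11} = 32, g_{22} = 2
g^{22} = 1/2
dg_{22}/dx_2 = dg_{22}/dx_2 = 2
dg_{22}/dx_2 = dg_{22}/dx_2 = 2
dg_{22}/dx_2 = dg_{22}/dx_2 = 2
Numerator = 2 + 2 - 2 = 2
Gamma^2_{22} = 2 / (2 * 2) = 1/2

1/2


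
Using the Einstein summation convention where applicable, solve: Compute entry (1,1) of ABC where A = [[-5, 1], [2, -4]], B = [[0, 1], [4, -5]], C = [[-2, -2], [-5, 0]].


(ABC)_{11} = sum_m (AB)_{1m} C_{m1}. First compute row 1 of AB.
(AB)_{11} = -5*0 + 1*4 = 4
(AB)_{12} = -5*1 + 1*-5 = -10
Now contract with column 1 of C:
(AB)_{11} * C_{11} = 4 * -2 = -8
(AB)_{12} * C_{21} = -10 * -5 = 50
(ABC)_{11} = -8 + 50 = 42

42


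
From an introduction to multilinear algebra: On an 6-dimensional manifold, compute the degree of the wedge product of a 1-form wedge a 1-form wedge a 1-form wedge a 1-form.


The degree of a wedge product is the sum of the degrees of the individual forms.
Degrees: 1, 1, 1, 1
Total degree = 1 + 1 + 1 + 1 = 4

4


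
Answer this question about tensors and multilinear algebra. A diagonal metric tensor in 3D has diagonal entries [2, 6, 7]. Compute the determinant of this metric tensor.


For a diagonal metric, the determinant is the product of diagonal entries.
Diagonal entries: 2, 6, 7
det(g) = 2 * 6 * 7 = 84

84


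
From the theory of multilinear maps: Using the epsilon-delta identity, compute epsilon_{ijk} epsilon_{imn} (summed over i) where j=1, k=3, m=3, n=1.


Using the identity: epsilon_{ijk} epsilon_{imn} = delta_{jm} delta_{kn} - delta_{jn} delta_{km}.
delta_{13} = 0
delta_{31} = 0
delta_{11} = 1
delta_{33} = 1
Result = 0 * 0 - 1 * 1 = 0 - 1 = -1

-1


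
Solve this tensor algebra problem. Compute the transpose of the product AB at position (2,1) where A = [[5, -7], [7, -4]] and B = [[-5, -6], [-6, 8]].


(AB)^T_{ij} = (AB)_{ji} = sum_k A_{jk} B_{ki}.
For i=2, j=1 we need (AB)_{12}:
A_{11} * B_{12} = 5 * -6 = -30
A_{12} * B_{22} = -7 * 8 = -56
Sum = -30 + -56 = -86

-86


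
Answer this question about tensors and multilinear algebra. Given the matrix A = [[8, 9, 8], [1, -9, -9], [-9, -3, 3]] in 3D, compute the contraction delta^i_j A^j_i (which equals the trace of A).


The contraction (trace) of a rank-2 tensor is the sum of its diagonal elements.
Diagonal entries: A[1,1] = 8, A[2,2] = -9, A[3,3] = 3
Tr(A) = 8 + -9 + 3 = 2

2


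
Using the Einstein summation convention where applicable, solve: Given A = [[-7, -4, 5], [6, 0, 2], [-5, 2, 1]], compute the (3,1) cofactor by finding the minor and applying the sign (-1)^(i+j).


To find cofactor C_{31}, delete row 3 and column 1.
The resulting 2x2 submatrix is: [[-4, 5], [0, 2]]
Minor M_{31} = -4*2 - 5*0
  = -8 - 0 = -8
Sign = (-1)^(3+1) = (-1)^4 = 1
Cofactor C_{31} = 1 * -8 = -8

-8


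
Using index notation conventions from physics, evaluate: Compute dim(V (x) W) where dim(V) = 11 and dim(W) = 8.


The dimension of a tensor product is the product of dimensions.
dim(V) = 11, dim(W) = 8
dim(V (x) W) = 11 * 8 = 88

88


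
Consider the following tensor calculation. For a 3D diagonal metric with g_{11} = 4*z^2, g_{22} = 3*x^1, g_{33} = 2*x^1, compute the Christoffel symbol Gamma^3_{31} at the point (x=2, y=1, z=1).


For a diagonal metric, Gamma^k_{ij} = (1/2) g^{kk} (dg_{ik}/dx_j + dg_{jk}/dx_i - dg_{ij}/dx_k).
The metric is diagonal, so g_{ab} = 0 for a != b.
At the given point: g_{11} = 4, g_{22} = 6, g_{33} = 4
g^{33} = 1/4
dg_{33}/dx_1 = dg_{33}/dx_1 = 2
dg_{13}/dx_3 = 0 (off-diagonal)
dg_{31}/dx_3 = 0 (off-diagonal)
Numerator = 2 + 0 - 0 = 2
Gamma^3_{31} = 2 / (2 * 4) = 1/4

1/4


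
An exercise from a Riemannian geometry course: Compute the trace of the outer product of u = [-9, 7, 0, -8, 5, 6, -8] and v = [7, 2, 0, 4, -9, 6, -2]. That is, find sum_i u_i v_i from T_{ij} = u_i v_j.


The outer product gives T_{ij} = u_i v_j.
The trace (contraction) is Tr(T) = sum_i T_{ii} = sum_i u_i v_i.
Diagonal entries:
T_{11} = u_1 * v_1 = -9 * 7 = -63
T_{22} = u_2 * v_2 = 7 * 2 = 14
T_{33} = u_3 * v_3 = 0 * 0 = 0
T_{44} = u_4 * v_4 = -8 * 4 = -32
T_{55} = u_5 * v_5 = 5 * -9 = -45
T_{66} = u_6 * v_6 = 6 * 6 = 36
T_{77} = u_7 * v_7 = -8 * -2 = 16
Tr(T) = -63 + 14 + 0 + -32 + -45 + 36 + 16 = -74

-74


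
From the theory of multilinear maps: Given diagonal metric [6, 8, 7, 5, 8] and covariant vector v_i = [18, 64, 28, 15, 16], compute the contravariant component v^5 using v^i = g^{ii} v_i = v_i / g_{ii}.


To raise an index with a diagonal metric: v^i = v_i / g_{ii}.
For index 5: v_5 = 16, g_{55} = 8
v^5 = 16 / 8 = 2

2


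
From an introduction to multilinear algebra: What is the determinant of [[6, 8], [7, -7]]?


For a 2x2 matrix [[a, b], [c, d]], det = a*d - b*c.
a = 6, b = 8, c = 7, d = -7
a*d = 6 * -7 = -42
b*c = 8 * 7 = 56
det = -42 - 56 = -98

-98


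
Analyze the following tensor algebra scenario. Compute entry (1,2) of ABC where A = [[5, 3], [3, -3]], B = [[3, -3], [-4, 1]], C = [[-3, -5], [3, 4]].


(ABC)_{12} = sum_m (AB)_{1m} C_{m2}. First compute row 1 of AB.
(AB)_{11} = 5*3 + 3*-4 = 3
(AB)_{12} = 5*-3 + 3*1 = -12
Now contract with column 2 of C:
(AB)_{11} * C_{12} = 3 * -5 = -15
(AB)_{12} * C_{22} = -12 * 4 = -48
(ABC)_{12} = -15 + -48 = -63

-63


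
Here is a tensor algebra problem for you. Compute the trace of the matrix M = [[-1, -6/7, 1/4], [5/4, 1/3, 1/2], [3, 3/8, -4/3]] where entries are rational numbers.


The trace is the sum of diagonal entries.
Diagonal: M[1,1] = -1, M[2,2] = 1/3, M[3,3] = -4/3
Tr(M) = -1 + 1/3 + -4/3
Computing step by step:
After adding M[1,1]: -1
After adding M[2,2]: -2/3
After adding M[3,3]: -2
Tr(M) = -2

-2


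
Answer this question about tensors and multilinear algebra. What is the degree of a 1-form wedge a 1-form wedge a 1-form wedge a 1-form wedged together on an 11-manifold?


The degree of a wedge product is the sum of the degrees of the individual forms.
Degrees: 1, 1, 1, 1
Total degree = 1 + 1 + 1 + 1 = 4

4


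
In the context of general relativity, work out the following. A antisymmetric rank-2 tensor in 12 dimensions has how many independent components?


A antisymmetric rank-2 tensor in d dimensions has d(d-1)/2 independent components.
d = 12
d(d-1)/2 = 12 * 11 / 2 = 132 / 2 = 66

66


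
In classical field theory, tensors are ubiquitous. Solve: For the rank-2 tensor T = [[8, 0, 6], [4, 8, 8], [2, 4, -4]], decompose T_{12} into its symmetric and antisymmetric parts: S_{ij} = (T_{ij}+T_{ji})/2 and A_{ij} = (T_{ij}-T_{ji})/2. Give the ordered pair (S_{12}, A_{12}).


T_{12} = 0
T_{21} = 4
S_{12} = (0 + 4)/2 = 4/2 = 2
A_{12} = (0 - 4)/2 = -4/2 = -2
Check: S + A = 2 + -2 = 0 = T_{12}.

(2, -2)


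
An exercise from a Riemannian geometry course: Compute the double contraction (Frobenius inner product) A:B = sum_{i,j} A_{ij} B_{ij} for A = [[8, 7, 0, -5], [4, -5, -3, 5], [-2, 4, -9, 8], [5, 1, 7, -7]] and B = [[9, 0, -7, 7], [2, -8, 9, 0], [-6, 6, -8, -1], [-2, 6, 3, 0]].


A:B = sum over all i,j of A_{ij} * B_{ij}.
Row 1: 8*9=72, 7*0=0, 0*-7=0, -5*7=-35 => row sum = 37
Row 2: 4*2=8, -5*-8=40, -3*9=-27, 5*0=0 => row sum = 21
Row 3: -2*-6=12, 4*6=24, -9*-8=72, 8*-1=-8 => row sum = 100
Row 4: 5*-2=-10, 1*6=6, 7*3=21, -7*0=0 => row sum = 17
Total = 37 + 21 + 100 + 17 = 175

175


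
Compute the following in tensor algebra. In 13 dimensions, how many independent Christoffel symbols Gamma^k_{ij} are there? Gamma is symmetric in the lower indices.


Christoffel symbols Gamma^k_{ij} are symmetric in i,j, so there are d * d(d+1)/2 independent symbols.
d = 13
d(d+1)/2 = 13 * 14 / 2 = 91
Total = 13 * 91 = 1183

1183


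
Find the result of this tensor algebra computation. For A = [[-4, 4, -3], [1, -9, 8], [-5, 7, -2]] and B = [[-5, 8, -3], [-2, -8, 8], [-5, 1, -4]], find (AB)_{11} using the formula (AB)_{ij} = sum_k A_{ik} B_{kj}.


(AB)_{ij} = sum_k A_{ik} B_{kj}.
For i=1, j=1:
A_{11} * B_{11} = -4 * -5 = 20
A_{12} * B_{21} = 4 * -2 = -8
A_{13} * B_{31} = -3 * -5 = 15
Sum = 20 + -8 + 15 = 27

27


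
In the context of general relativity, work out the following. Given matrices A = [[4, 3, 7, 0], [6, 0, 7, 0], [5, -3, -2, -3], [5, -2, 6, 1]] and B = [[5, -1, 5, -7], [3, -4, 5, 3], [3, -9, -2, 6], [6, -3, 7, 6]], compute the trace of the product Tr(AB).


Tr(AB) = sum_i (AB)_{ii} where (AB)_{ii} = sum_k A_{ik} B_{ki}.
(AB)_{11} = 4*5 + 3*3 + 7*3 + 0*6 = 50
(AB)_{22} = 6*-1 + 0*-4 + 7*-9 + 0*-3 = -69
(AB)_{33} = 5*5 + -3*5 + -2*-2 + -3*7 = -7
(AB)_{44} = 5*-7 + -2*3 + 6*6 + 1*6 = 1
Tr(AB) = 50 + -69 + -7 + 1 = -25

-25


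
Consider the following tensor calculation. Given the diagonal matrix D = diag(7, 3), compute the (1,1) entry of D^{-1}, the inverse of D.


For a diagonal matrix, the inverse has entries (D^{-1})_{ii} = 1/d_{ii}.
The diagonal entries are: d_{11} = 7, d_{22} = 3
We need (D^{-1})_{11} = 1/d_{11} = 1/7 = 1/7

1/7


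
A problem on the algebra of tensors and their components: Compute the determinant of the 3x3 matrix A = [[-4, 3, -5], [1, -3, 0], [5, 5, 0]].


Expanding along the first row, det(A) = a11*M_11 - a12*M_12 + a13*M_13, where M_1j is the (1,j) minor.
Minor M_11 = -3*0 - 0*5 = 0
Minor M_12 = 1*0 - 0*5 = 0
Minor M_13 = 1*5 - -3*5 = 20
det = -4*(0) - 3*(0) + -5*(20)
    = 0 - 0 + -100
    = -100

-100


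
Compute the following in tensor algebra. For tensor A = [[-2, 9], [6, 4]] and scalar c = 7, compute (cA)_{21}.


Scalar multiplication: (cA)_{ij} = c * A_{ij}.
c = 7
A_{21} = 6
(cA)_{21} = 7 * 6 = 42

42


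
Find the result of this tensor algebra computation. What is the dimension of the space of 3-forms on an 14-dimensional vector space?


The dimension of the space of p-forms on an n-dimensional space is C(n, p).
n = 14, p = 3
C(14, 3) = 14! / (3! * 11!) = 364

364


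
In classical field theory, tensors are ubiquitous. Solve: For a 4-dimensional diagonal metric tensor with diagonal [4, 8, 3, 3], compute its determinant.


For a diagonal metric, the determinant is the product of diagonal entries.
Diagonal entries: 4, 8, 3, 3
det(g) = 4 * 8 * 3 * 3 = 288

288


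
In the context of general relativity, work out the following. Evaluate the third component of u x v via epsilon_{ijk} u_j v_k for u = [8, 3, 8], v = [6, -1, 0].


(u x v)_3 = sum_{j,k} epsilon_{3jk} u_j v_k. Only permutations of (1,2,3) contribute; the two non-zero terms are:
eps_{312} u_1 v_2 = 1 * 8 * -1 = -8
eps_{321} u_2 v_1 = -1 * 3 * 6 = -18
(u x v)_3 = -26

-26


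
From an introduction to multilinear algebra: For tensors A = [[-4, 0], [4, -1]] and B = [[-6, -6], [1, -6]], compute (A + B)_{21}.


Tensor addition is component-wise: (A + B)_{ij} = A_{ij} + B_{ij}.
A_{21} = 4
B_{21} = 1
(A + B)_{21} = 4 + 1 = 5

5


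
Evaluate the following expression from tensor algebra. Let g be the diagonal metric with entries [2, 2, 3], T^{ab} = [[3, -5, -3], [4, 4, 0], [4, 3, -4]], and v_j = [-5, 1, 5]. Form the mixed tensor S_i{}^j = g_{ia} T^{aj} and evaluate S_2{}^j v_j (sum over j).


Step 1: lower the first index. For a diagonal metric, g_{ia} T^{aj} = g_{ii} T^{ij} (no sum on i).
g_{22} = 2
S_2{}^1 = 2 * T^{21} = 2 * 4 = 8
S_2{}^2 = 2 * T^{22} = 2 * 4 = 8
S_2{}^3 = 2 * T^{23} = 2 * 0 = 0
Step 2: contract S_2{}^j with v_j.
S_2{}^1 * v_1 = 8 * -5 = -40
S_2{}^2 * v_2 = 8 * 1 = 8
S_2{}^3 * v_3 = 0 * 5 = 0
Result = -40 + 8 + 0 = -32

-32


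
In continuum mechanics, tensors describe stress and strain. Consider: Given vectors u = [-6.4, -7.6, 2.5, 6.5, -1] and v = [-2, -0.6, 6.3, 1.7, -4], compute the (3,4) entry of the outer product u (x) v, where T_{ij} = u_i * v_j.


The outer product entry T_{ij} = u_i * v_j.
We need i=3, j=4.
u_3 = 2.5, v_4 = 1.7
T_{3,4} = 2.5 * 1.7 = 4.25

4.25


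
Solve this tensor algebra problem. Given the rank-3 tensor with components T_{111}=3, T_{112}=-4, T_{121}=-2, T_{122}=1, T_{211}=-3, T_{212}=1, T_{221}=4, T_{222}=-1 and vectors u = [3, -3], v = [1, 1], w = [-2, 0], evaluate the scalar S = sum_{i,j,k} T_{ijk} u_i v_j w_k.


S = sum over i,j,k of T_{ijk} u_i v_j w_k. Expanding all 8 terms:
T_{111}*u_1*v_1*w_1 = 3*3*1*-2 = -18  (running total: -18)
T_{112}*u_1*v_1*w_2 = -4*3*1*0 = 0  (running total: -18)
T_{121}*u_1*v_2*w_1 = -2*3*1*-2 = 12  (running total: -6)
T_{122}*u_1*v_2*w_2 = 1*3*1*0 = 0  (running total: -6)
T_{211}*u_2*v_1*w_1 = -3*-3*1*-2 = -18  (running total: -24)
T_{212}*u_2*v_1*w_2 = 1*-3*1*0 = 0  (running total: -24)
T_{221}*u_2*v_2*w_1 = 4*-3*1*-2 = 24  (running total: 0)
T_{222}*u_2*v_2*w_2 = -1*-3*1*0 = 0  (running total: 0)
S = 0

0


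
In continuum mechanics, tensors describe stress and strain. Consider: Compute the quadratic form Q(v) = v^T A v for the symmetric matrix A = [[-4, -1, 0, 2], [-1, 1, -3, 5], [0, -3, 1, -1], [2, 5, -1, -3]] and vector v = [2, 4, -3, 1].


First compute Av:
(Av)_1 = -4*2 + -1*4 + 0*-3 + 2*1 = -10
(Av)_2 = -1*2 + 1*4 + -3*-3 + 5*1 = 16
(Av)_3 = 0*2 + -3*4 + 1*-3 + -1*1 = -16
(Av)_4 = 2*2 + 5*4 + -1*-3 + -3*1 = 24
Av = [-10, 16, -16, 24]
Then v^T (Av) = 2*-10 + 4*16 + -3*-16 + 1*24
= -20 + 64 + 48 + 24 = 116

116


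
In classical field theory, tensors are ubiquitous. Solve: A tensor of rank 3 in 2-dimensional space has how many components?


The number of components of a rank-r tensor in d dimensions is d^r.
Here d = 2 and r = 3.
2^3 = 8

8


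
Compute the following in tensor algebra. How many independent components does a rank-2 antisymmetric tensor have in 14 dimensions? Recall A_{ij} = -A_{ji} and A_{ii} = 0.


An antisymmetric rank-2 tensor satisfies A_{ij} = -A_{ji}, so diagonal entries are zero.
The independent components are the upper-triangular entries: C(n, 2) = n(n-1)/2.
n = 14
C(14, 2) = 14 * 13 / 2 = 182 / 2 = 91

91


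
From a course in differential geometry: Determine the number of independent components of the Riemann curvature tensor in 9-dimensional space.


The Riemann tensor in d dimensions has d^2(d^2 - 1)/12 independent components.
d = 9, so d^2 = 81
d^2 - 1 = 80
d^2(d^2 - 1) = 81 * 80 = 6480
Divide by 12: 6480 / 12 = 540

540


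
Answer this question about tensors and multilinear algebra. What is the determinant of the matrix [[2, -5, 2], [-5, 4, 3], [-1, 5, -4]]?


Expanding along the first row, det(A) = a11*M_11 - a12*M_12 + a13*M_13, where M_1j is the (1,j) minor.
Minor M_11 = 4*-4 - 3*5 = -31
Minor M_12 = -5*-4 - 3*-1 = 23
Minor M_13 = -5*5 - 4*-1 = -21
det = 2*(-31) - -5*(23) + 2*(-21)
    = -62 - -115 + -42
    = 11

11


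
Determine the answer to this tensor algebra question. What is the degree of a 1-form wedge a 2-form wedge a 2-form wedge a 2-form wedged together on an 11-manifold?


The degree of a wedge product is the sum of the degrees of the individual forms.
Degrees: 1, 2, 2, 2
Total degree = 1 + 2 + 2 + 2 = 7

7


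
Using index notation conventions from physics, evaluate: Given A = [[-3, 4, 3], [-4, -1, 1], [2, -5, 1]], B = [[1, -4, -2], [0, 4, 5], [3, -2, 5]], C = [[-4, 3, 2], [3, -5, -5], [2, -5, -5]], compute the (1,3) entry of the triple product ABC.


(ABC)_{13} = sum_m (AB)_{1m} C_{m3}. First compute row 1 of AB.
(AB)_{11} = -3*1 + 4*0 + 3*3 = 6
(AB)_{12} = -3*-4 + 4*4 + 3*-2 = 22
(AB)_{13} = -3*-2 + 4*5 + 3*5 = 41
Now contract with column 3 of C:
(AB)_{11} * C_{13} = 6 * 2 = 12
(AB)_{12} * C_{23} = 22 * -5 = -110
(AB)_{13} * C_{33} = 41 * -5 = -205
(ABC)_{13} = 12 + -110 + -205 = -303

-303


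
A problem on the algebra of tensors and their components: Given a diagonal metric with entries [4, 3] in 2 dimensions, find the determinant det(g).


For a diagonal metric, the determinant is the product of diagonal entries.
Diagonal entries: 4, 3
det(g) = 4 * 3 = 12

12


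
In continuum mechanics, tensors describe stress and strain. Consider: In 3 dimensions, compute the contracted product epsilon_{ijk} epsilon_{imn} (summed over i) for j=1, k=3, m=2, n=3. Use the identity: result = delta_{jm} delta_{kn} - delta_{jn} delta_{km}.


Using the identity: epsilon_{ijk} epsilon_{imn} = delta_{jm} delta_{kn} - delta_{jn} delta_{km}.
delta_{12} = 0
delta_{33} = 1
delta_{13} = 0
delta_{32} = 0
Result = 0 * 1 - 0 * 0 = 0 - 0 = 0

0


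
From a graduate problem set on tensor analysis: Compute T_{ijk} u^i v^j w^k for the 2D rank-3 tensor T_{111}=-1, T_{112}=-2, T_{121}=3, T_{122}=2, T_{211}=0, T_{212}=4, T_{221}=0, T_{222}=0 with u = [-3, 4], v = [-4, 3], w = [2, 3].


S = sum over i,j,k of T_{ijk} u_i v_j w_k. Expanding all 8 terms:
T_{111}*u_1*v_1*w_1 = -1*-3*-4*2 = -24  (running total: -24)
T_{112}*u_1*v_1*w_2 = -2*-3*-4*3 = -72  (running total: -96)
T_{121}*u_1*v_2*w_1 = 3*-3*3*2 = -54  (running total: -150)
T_{122}*u_1*v_2*w_2 = 2*-3*3*3 = -54  (running total: -204)
T_{211}*u_2*v_1*w_1 = 0*4*-4*2 = 0  (running total: -204)
T_{212}*u_2*v_1*w_2 = 4*4*-4*3 = -192  (running total: -396)
T_{221}*u_2*v_2*w_1 = 0*4*3*2 = 0  (running total: -396)
T_{222}*u_2*v_2*w_2 = 0*4*3*3 = 0  (running total: -396)
S = -396

-396


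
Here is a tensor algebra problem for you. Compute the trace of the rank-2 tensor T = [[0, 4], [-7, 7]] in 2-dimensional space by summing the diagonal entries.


The contraction (trace) of a rank-2 tensor is the sum of its diagonal elements.
Diagonal entries: A[1,1] = 0, A[2,2] = 7
Tr(A) = 0 + 7 = 7

7


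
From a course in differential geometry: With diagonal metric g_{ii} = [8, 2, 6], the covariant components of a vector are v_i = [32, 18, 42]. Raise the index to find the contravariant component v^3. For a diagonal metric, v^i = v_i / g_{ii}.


To raise an index with a diagonal metric: v^i = v_i / g_{ii}.
For index 3: v_3 = 42, g_{33} = 6
v^3 = 42 / 6 = 7

7


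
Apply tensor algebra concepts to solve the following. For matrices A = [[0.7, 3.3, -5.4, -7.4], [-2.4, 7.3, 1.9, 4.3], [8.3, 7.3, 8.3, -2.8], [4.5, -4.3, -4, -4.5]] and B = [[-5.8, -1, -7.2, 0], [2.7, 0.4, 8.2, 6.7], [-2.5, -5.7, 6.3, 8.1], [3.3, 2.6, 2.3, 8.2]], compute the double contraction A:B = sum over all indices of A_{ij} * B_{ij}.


A:B = sum over all i,j of A_{ij} * B_{ij}.
Row 1: 0.7*-5.8=-4.06, 3.3*-1=-3.3, -5.4*-7.2=38.88, -7.4*0=0 => row sum = 31.52
Row 2: -2.4*2.7=-6.48, 7.3*0.4=2.92, 1.9*8.2=15.58, 4.3*6.7=28.81 => row sum = 40.83
Row 3: 8.3*-2.5=-20.75, 7.3*-5.7=-41.61, 8.3*6.3=52.29, -2.8*8.1=-22.68 => row sum = -32.75
Row 4: 4.5*3.3=14.85, -4.3*2.6=-11.18, -4*2.3=-9.2, -4.5*8.2=-36.9 => row sum = -42.43
Total = 31.52 + 40.83 + -32.75 + -42.43 = -2.83

-2.83


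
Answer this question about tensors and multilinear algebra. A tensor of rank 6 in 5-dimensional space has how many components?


The number of components of a rank-r tensor in d dimensions is d^r.
Here d = 5 and r = 6.
5^6 = 15625

15625


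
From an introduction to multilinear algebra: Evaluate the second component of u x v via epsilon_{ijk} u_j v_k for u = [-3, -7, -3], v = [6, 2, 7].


(u x v)_2 = sum_{j,k} epsilon_{2jk} u_j v_k. Only permutations of (1,2,3) contribute; the two non-zero terms are:
eps_{213} u_1 v_3 = -1 * -3 * 7 = 21
eps_{231} u_3 v_1 = 1 * -3 * 6 = -18
(u x v)_2 = 3

3


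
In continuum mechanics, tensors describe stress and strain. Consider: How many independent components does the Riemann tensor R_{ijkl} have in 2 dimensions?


The Riemann tensor in d dimensions has d^2(d^2 - 1)/12 independent components.
d = 2, so d^2 = 4
d^2 - 1 = 3
d^2(d^2 - 1) = 4 * 3 = 12
Divide by 12: 12 / 12 = 1

1


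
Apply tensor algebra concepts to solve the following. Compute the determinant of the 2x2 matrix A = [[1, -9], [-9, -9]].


For a 2x2 matrix [[a, b], [c, d]], det = a*d - b*c.
a = 1, b = -9, c = -9, d = -9
a*d = 1 * -9 = -9
b*c = -9 * -9 = 81
det = -9 - 81 = -90

-90


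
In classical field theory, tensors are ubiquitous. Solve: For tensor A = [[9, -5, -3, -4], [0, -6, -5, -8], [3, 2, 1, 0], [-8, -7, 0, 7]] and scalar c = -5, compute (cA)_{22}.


Scalar multiplication: (cA)_{ij} = c * A_{ij}.
c = -5
A_{22} = -6
(cA)_{22} = -5 * -6 = 30

30


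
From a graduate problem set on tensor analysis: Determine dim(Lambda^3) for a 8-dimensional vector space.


The dimension of the space of p-forms on an n-dimensional space is C(n, p).
n = 8, p = 3
C(8, 3) = 8! / (3! * 5!) = 56

56


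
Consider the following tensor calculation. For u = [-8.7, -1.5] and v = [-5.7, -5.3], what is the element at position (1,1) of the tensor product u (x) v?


The outer product entry T_{ij} = u_i * v_j.
We need i=1, j=1.
u_1 = -8.7, v_1 = -5.7
T_{1,1} = -8.7 * -5.7 = 49.59

49.59


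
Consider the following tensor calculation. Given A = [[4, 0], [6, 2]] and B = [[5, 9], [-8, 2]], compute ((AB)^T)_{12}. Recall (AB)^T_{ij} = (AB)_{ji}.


(AB)^T_{ij} = (AB)_{ji} = sum_k A_{jk} B_{ki}.
For i=1, j=2 we need (AB)_{21}:
A_{21} * B_{11} = 6 * 5 = 30
A_{22} * B_{21} = 2 * -8 = -16
Sum = 30 + -16 = 14

14


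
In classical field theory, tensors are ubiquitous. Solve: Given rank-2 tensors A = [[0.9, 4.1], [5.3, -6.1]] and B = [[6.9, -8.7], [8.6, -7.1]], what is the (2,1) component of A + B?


Tensor addition is component-wise: (A + B)_{ij} = A_{ij} + B_{ij}.
A_{21} = 5.3
B_{21} = 8.6
(A + B)_{21} = 5.3 + 8.6 = 13.9

13.9


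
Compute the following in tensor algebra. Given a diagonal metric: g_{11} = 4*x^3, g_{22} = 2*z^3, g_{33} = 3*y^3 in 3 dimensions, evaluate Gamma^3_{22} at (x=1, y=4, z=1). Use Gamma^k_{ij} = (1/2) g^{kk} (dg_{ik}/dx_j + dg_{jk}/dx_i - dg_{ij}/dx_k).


For a diagonal metric, Gamma^k_{ij} = (1/2) g^{kk} (dg_{ik}/dx_j + dg_{jk}/dx_i - dg_{ij}/dx_k).
The metric is diagonal, so g_{ab} = 0 for a != b.
At the given point: g_{11} = 4, g_{22} = 2, g_{33} = 192
g^{33} = 1/192
dg_{23}/dx_2 = 0 (off-diagonal)
dg_{23}/dx_2 = 0 (off-diagonal)
dg_{22}/dx_3 = dg_{22}/dx_3 = 6
Numerator = 0 + 0 - 6 = -6
Gamma^3_{22} = -6 / (2 * 192) = -1/64

-1/64


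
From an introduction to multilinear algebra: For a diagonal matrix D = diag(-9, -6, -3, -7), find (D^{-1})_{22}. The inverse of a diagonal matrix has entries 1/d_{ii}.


For a diagonal matrix, the inverse has entries (D^{-1})_{ii} = 1/d_{ii}.
The diagonal entries are: d_{11} = -9, d_{22} = -6, d_{33} = -3, d_{44} = -7
We need (D^{-1})_{22} = 1/d_{22} = 1/-6 = -1/6

-1/6


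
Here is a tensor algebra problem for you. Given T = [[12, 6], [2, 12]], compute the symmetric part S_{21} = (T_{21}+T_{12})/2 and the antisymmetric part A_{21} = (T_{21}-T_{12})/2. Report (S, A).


T_{21} = 2
T_{12} = 6
S_{21} = (2 + 6)/2 = 8/2 = 4
A_{21} = (2 - 6)/2 = -4/2 = -2
Check: S + A = 4 + -2 = 2 = T_{21}.

(4, -2)


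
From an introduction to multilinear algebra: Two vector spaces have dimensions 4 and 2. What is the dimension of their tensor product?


The dimension of a tensor product is the product of dimensions.
dim(V) = 4, dim(W) = 2
dim(V (x) W) = 4 * 2 = 8

8


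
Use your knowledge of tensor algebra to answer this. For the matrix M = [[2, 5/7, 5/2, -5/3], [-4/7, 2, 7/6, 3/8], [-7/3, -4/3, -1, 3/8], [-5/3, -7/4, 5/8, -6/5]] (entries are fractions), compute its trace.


The trace is the sum of diagonal entries.
Diagonal: M[1,1] = 2, M[2,2] = 2, M[3,3] = -1, M[4,4] = -6/5
Tr(M) = 2 + 2 + -1 + -6/5
Computing step by step:
After adding M[1,1]: 2
After adding M[2,2]: 4
After adding M[3,3]: 3
After adding M[4,4]: 9/5
Tr(M) = 9/5

9/5


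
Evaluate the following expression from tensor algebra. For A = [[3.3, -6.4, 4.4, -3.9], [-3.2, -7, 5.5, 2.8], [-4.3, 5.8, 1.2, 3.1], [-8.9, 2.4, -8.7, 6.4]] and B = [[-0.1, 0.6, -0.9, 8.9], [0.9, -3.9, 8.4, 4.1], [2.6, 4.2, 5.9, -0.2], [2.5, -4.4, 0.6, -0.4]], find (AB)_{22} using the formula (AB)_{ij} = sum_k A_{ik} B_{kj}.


(AB)_{ij} = sum_k A_{ik} B_{kj}.
For i=2, j=2:
A_{21} * B_{12} = -3.2 * 0.6 = -1.92
A_{22} * B_{22} = -7 * -3.9 = 27.3
A_{23} * B_{32} = 5.5 * 4.2 = 23.1
A_{24} * B_{42} = 2.8 * -4.4 = -12.32
Sum = -1.92 + 27.3 + 23.1 + -12.32 = 36.16

36.16


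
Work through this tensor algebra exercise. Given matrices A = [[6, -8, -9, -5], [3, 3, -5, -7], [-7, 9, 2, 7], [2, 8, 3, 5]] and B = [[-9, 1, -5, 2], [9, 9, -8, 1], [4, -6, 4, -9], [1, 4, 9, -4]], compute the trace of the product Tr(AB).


Tr(AB) = sum_i (AB)_{ii} where (AB)_{ii} = sum_k A_{ik} B_{ki}.
(AB)_{11} = 6*-9 + -8*9 + -9*4 + -5*1 = -167
(AB)_{22} = 3*1 + 3*9 + -5*-6 + -7*4 = 32
(AB)_{33} = -7*-5 + 9*-8 + 2*4 + 7*9 = 34
(AB)_{44} = 2*2 + 8*1 + 3*-9 + 5*-4 = -35
Tr(AB) = -167 + 32 + 34 + -35 = -136

-136


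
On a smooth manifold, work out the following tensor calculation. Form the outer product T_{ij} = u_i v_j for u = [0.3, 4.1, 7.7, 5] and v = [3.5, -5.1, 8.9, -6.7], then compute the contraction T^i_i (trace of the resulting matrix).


The outer product gives T_{ij} = u_i v_j.
The trace (contraction) is Tr(T) = sum_i T_{ii} = sum_i u_i v_i.
Diagonal entries:
T_{11} = u_1 * v_1 = 0.3 * 3.5 = 1.05
T_{22} = u_2 * v_2 = 4.1 * -5.1 = -20.91
T_{33} = u_3 * v_3 = 7.7 * 8.9 = 68.53
T_{44} = u_4 * v_4 = 5 * -6.7 = -33.5
Tr(T) = 1.05 + -20.91 + 68.53 + -33.5 = 15.17

15.17


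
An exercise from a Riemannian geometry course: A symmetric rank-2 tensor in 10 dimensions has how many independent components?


A symmetric rank-2 tensor in d dimensions has d(d+1)/2 independent components.
d = 10
d(d+1)/2 = 10 * 11 / 2 = 110 / 2 = 55

55


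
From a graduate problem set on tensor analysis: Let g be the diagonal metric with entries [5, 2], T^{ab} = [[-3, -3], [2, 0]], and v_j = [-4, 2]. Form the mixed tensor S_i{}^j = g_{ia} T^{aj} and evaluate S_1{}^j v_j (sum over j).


Step 1: lower the first index. For a diagonal metric, g_{ia} T^{aj} = g_{ii} T^{ij} (no sum on i).
g_{11} = 5
S_1{}^1 = 5 * T^{11} = 5 * -3 = -15
S_1{}^2 = 5 * T^{12} = 5 * -3 = -15
Step 2: contract S_1{}^j with v_j.
S_1{}^1 * v_1 = -15 * -4 = 60
S_1{}^2 * v_2 = -15 * 2 = -30
Result = 60 + -30 = 30

30


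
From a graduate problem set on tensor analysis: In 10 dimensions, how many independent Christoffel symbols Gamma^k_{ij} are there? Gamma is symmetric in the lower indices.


Christoffel symbols Gamma^k_{ij} are symmetric in i,j, so there are d * d(d+1)/2 independent symbols.
d = 10
d(d+1)/2 = 10 * 11 / 2 = 55
Total = 10 * 55 = 550

550


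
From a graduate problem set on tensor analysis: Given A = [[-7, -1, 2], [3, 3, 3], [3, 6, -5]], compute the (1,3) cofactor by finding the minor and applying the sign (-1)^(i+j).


To find cofactor C_{13}, delete row 1 and column 3.
The resulting 2x2 submatrix is: [[3, 3], [3, 6]]
Minor M_{13} = 3*6 - 3*3
  = 18 - 9 = 9
Sign = (-1)^(1+3) = (-1)^4 = 1
Cofactor C_{13} = 1 * 9 = 9

9


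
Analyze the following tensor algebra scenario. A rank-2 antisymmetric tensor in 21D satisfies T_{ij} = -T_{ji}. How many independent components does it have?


An antisymmetric rank-2 tensor satisfies A_{ij} = -A_{ji}, so diagonal entries are zero.
The independent components are the upper-triangular entries: C(n, 2) = n(n-1)/2.
n = 21
C(21, 2) = 21 * 20 / 2 = 420 / 2 = 210

210


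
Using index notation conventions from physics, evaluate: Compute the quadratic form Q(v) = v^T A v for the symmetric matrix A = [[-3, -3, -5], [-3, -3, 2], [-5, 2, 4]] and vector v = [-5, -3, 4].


First compute Av:
(Av)_1 = -3*-5 + -3*-3 + -5*4 = 4
(Av)_2 = -3*-5 + -3*-3 + 2*4 = 32
(Av)_3 = -5*-5 + 2*-3 + 4*4 = 35
Av = [4, 32, 35]
Then v^T (Av) = -5*4 + -3*32 + 4*35
= -20 + -96 + 140 = 24

24


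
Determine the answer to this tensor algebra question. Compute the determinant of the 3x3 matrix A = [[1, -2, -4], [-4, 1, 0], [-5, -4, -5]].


Expanding along the first row, det(A) = a11*M_11 - a12*M_12 + a13*M_13, where M_1j is the (1,j) minor.
Minor M_11 = 1*-5 - 0*-4 = -5
Minor M_12 = -4*-5 - 0*-5 = 20
Minor M_13 = -4*-4 - 1*-5 = 21
det = 1*(-5) - -2*(20) + -4*(21)
    = -5 - -40 + -84
    = -49

-49


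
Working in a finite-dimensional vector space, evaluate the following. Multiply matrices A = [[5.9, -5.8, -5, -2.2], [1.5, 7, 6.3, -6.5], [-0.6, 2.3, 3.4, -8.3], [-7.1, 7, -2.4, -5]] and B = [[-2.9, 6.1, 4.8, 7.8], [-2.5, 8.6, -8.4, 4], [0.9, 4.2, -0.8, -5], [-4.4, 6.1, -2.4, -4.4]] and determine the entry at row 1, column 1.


(AB)_{ij} = sum_k A_{ik} B_{kj}.
For i=1, j=1:
A_{11} * B_{11} = 5.9 * -2.9 = -17.11
A_{12} * B_{21} = -5.8 * -2.5 = 14.5
A_{13} * B_{31} = -5 * 0.9 = -4.5
A_{14} * B_{41} = -2.2 * -4.4 = 9.68
Sum = -17.11 + 14.5 + -4.5 + 9.68 = 2.57

2.57


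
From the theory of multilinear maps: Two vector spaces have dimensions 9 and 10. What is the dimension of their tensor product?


The dimension of a tensor product is the product of dimensions.
dim(V) = 9, dim(W) = 10
dim(V (x) W) = 9 * 10 = 90

90


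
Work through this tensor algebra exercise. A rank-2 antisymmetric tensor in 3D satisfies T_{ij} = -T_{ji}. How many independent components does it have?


An antisymmetric rank-2 tensor satisfies A_{ij} = -A_{ji}, so diagonal entries are zero.
The independent components are the upper-triangular entries: C(n, 2) = n(n-1)/2.
n = 3
C(3, 2) = 3 * 2 / 2 = 6 / 2 = 3

3


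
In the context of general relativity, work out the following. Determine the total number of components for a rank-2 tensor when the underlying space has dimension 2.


The number of components of a rank-r tensor in d dimensions is d^r.
Here d = 2 and r = 2.
2^2 = 4

4


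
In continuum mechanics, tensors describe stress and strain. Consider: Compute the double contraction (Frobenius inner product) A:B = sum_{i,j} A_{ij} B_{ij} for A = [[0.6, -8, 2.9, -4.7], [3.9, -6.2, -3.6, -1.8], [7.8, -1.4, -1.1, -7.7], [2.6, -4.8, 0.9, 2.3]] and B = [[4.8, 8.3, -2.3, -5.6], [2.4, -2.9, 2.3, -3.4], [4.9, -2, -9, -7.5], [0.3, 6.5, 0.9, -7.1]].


A:B = sum over all i,j of A_{ij} * B_{ij}.
Row 1: 0.6*4.8=2.88, -8*8.3=-66.4, 2.9*-2.3=-6.67, -4.7*-5.6=26.32 => row sum = -43.87
Row 2: 3.9*2.4=9.36, -6.2*-2.9=17.98, -3.6*2.3=-8.28, -1.8*-3.4=6.12 => row sum = 25.18
Row 3: 7.8*4.9=38.22, -1.4*-2=2.8, -1.1*-9=9.9, -7.7*-7.5=57.75 => row sum = 108.67
Row 4: 2.6*0.3=0.78, -4.8*6.5=-31.2, 0.9*0.9=0.81, 2.3*-7.1=-16.33 => row sum = -45.94
Total = -43.87 + 25.18 + 108.67 + -45.94 = 44.04

44.04
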